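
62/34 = 31/17 = 1.82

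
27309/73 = 374 + 7/73 = 374.10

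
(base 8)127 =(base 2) 1010111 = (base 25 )3c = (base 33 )2l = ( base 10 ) 87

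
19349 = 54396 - 35047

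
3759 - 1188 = 2571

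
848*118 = 100064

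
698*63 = 43974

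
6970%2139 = 553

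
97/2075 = 97/2075 = 0.05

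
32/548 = 8/137 = 0.06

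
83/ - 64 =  - 83/64 = - 1.30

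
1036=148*7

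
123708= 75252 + 48456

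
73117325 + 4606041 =77723366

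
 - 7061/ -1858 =3 + 1487/1858= 3.80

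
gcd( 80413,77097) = 829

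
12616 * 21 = 264936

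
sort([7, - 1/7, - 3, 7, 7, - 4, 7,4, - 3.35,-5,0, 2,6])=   [-5, - 4,-3.35,-3,-1/7, 0, 2,4 , 6,7, 7,7 , 7 ] 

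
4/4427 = 4/4427 = 0.00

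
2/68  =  1/34 = 0.03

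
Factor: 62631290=2^1*5^1*2203^1 *2843^1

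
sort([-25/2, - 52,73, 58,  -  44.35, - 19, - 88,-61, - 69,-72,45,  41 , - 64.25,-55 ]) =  [-88,-72, - 69, - 64.25, - 61, - 55 ,-52, - 44.35,-19, - 25/2, 41, 45,58,73 ]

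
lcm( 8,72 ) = 72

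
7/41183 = 7/41183=0.00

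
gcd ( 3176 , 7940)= 1588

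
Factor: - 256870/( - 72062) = 5^1*17^1 * 137^(-1)*263^( - 1) * 1511^1 = 128435/36031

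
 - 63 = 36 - 99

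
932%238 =218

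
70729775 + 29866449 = 100596224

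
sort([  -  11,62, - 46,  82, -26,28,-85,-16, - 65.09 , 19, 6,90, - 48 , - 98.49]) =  [ - 98.49 , - 85, - 65.09, - 48, - 46, - 26, - 16, - 11 , 6,19,28, 62,82,90]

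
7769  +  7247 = 15016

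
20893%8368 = 4157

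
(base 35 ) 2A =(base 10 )80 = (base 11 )73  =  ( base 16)50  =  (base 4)1100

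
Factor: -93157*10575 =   -  985135275 = - 3^2*5^2 * 19^1 *47^1*4903^1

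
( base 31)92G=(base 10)8727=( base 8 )21027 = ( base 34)7IN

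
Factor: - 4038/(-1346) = 3^1 = 3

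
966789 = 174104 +792685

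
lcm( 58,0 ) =0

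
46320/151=306 + 114/151  =  306.75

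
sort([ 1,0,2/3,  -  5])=[ - 5,0, 2/3,1 ] 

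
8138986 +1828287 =9967273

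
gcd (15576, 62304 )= 15576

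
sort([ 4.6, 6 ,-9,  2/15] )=[  -  9,2/15, 4.6,  6]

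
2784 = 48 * 58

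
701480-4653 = 696827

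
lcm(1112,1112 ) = 1112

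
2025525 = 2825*717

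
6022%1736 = 814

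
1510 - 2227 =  - 717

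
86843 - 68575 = 18268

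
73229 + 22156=95385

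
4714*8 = 37712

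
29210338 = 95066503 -65856165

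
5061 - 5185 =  - 124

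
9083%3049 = 2985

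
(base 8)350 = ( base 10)232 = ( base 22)ac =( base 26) 8o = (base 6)1024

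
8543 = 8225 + 318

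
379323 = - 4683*(-81 )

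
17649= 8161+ 9488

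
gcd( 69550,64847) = 1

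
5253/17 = 309 = 309.00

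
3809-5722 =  - 1913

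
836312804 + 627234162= 1463546966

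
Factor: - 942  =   - 2^1*3^1*157^1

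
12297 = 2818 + 9479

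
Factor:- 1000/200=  - 5= - 5^1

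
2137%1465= 672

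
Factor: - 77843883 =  - 3^1*13^1*31^3* 67^1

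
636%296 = 44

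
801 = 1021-220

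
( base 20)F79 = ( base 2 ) 1100000000101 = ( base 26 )92d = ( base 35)50o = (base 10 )6149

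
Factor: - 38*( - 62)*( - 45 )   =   - 2^2*3^2*5^1*19^1*31^1 = - 106020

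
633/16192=633/16192 = 0.04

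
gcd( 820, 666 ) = 2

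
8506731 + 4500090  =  13006821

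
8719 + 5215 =13934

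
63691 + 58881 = 122572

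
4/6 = 2/3 = 0.67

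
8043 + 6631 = 14674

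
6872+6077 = 12949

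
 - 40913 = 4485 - 45398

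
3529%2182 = 1347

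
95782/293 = 95782/293 = 326.90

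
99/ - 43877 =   -  99/43877 = - 0.00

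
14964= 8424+6540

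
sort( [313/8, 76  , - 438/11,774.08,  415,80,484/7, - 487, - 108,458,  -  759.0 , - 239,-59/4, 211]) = [ - 759.0, - 487, - 239,-108,  -  438/11, - 59/4,313/8, 484/7 , 76,80, 211, 415,458, 774.08] 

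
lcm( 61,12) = 732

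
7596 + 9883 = 17479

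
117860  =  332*355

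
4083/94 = 43 + 41/94 = 43.44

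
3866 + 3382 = 7248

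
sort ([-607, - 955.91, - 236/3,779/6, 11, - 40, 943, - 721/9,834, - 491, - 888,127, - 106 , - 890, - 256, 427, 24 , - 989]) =[ - 989, - 955.91  ,-890, - 888, - 607, - 491, - 256, - 106, - 721/9, - 236/3, - 40, 11,24,  127, 779/6,427, 834, 943] 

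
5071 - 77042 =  - 71971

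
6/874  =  3/437 = 0.01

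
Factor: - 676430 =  - 2^1*5^1 * 17^1*23^1*173^1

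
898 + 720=1618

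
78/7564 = 39/3782  =  0.01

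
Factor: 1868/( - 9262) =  - 2^1*11^( - 1 )*421^( - 1)*467^1 =- 934/4631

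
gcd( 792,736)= 8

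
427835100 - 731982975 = -304147875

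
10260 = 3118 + 7142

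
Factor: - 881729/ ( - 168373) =137^( - 1 ) * 1229^ ( - 1)*881729^1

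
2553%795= 168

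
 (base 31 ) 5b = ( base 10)166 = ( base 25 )6G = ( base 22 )7c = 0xA6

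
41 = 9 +32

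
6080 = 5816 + 264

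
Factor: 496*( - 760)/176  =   - 2^3*5^1*11^( - 1 )*19^1*31^1 = - 23560/11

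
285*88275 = 25158375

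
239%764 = 239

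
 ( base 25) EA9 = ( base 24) FF9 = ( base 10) 9009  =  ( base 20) 12A9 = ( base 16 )2331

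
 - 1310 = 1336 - 2646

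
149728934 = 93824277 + 55904657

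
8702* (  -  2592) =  - 22555584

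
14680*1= 14680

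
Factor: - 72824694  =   - 2^1*3^1*12137449^1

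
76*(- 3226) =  - 245176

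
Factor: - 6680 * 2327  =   - 2^3 * 5^1*13^1*167^1*179^1 = -15544360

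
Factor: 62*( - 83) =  - 2^1 * 31^1*83^1 = - 5146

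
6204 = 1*6204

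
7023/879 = 7 + 290/293 = 7.99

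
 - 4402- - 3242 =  - 1160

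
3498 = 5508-2010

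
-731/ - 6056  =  731/6056=0.12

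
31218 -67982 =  - 36764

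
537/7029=179/2343  =  0.08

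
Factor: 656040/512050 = 2^2*3^1*5^ ( - 1 )*7^( - 1)*19^( - 1)*71^1 = 852/665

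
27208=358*76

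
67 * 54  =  3618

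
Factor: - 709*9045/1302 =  - 2^( - 1)*3^2*5^1*7^( - 1 )*31^( - 1)*67^1*709^1  =  - 2137635/434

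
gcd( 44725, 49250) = 25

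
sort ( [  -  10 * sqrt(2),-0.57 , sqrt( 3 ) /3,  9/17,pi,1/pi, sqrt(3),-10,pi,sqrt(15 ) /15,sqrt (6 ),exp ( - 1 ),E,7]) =[-10 * sqrt(2 ) , - 10, - 0.57,sqrt(15)/15,1/pi,exp(-1),9/17, sqrt( 3)/3 , sqrt (3),sqrt(6),E,pi,pi,7 ] 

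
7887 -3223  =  4664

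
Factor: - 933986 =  - 2^1*461^1*1013^1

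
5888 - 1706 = 4182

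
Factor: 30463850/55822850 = 609277/1116457 = 59^( - 1 ) *127^( - 1) * 149^( - 1)*609277^1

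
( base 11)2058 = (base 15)C1A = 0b101010100101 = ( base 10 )2725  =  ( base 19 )7A8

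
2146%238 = 4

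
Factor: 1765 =5^1*353^1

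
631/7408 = 631/7408 = 0.09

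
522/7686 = 29/427 = 0.07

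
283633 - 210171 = 73462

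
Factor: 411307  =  13^1*29^1*1091^1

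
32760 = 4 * 8190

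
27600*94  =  2594400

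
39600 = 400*99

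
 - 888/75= - 296/25=- 11.84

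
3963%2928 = 1035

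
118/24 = 4  +  11/12= 4.92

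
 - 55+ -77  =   - 132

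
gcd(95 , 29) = 1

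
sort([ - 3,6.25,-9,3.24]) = [  -  9, - 3,3.24,  6.25]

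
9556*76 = 726256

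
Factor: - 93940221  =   - 3^1 * 53^1* 590819^1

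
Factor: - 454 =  - 2^1*227^1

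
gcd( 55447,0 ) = 55447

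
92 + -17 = 75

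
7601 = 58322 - 50721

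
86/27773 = 86/27773 = 0.00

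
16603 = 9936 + 6667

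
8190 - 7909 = 281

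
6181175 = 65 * 95095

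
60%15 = 0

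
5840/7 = 834 + 2/7 = 834.29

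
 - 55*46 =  - 2530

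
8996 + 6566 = 15562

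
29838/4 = 14919/2 =7459.50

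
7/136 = 7/136 =0.05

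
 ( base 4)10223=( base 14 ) 175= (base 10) 299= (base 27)B2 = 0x12b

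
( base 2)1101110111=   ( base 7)2405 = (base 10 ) 887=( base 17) 313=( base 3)1012212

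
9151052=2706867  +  6444185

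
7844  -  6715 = 1129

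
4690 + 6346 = 11036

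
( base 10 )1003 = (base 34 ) th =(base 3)1101011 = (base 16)3eb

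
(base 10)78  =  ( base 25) 33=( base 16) 4E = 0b1001110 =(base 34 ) 2a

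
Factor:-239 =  - 239^1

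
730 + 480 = 1210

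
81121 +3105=84226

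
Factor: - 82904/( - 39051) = 2^3* 3^( - 2 )*43^1*241^1 * 4339^( - 1)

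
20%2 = 0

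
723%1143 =723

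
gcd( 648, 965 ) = 1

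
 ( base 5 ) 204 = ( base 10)54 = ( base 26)22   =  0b110110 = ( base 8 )66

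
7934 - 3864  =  4070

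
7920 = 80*99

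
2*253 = 506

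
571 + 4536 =5107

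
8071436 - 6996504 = 1074932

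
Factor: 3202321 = 3202321^1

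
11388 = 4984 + 6404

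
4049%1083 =800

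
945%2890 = 945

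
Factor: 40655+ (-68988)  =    -  29^1*977^1  =  - 28333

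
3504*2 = 7008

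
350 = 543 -193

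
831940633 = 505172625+326768008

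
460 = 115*4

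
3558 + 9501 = 13059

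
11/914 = 11/914 = 0.01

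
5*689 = 3445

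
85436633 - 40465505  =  44971128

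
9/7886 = 9/7886  =  0.00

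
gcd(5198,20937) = 1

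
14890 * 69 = 1027410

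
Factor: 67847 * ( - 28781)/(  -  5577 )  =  3^ ( - 1)*11^( - 1)*13^(  -  1) * 17^2*307^1 * 1693^1 = 150208039/429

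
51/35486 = 51/35486 = 0.00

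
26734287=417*64111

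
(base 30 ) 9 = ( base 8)11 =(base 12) 9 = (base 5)14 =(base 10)9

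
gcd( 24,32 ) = 8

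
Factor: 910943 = 11^1*82813^1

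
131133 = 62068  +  69065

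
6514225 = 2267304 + 4246921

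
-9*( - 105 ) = 945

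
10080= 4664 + 5416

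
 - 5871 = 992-6863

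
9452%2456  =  2084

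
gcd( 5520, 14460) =60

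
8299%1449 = 1054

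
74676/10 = 37338/5 = 7467.60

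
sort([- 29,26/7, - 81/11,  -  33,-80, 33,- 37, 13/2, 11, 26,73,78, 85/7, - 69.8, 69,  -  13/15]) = [ - 80,  -  69.8, - 37, - 33, - 29, - 81/11,- 13/15,26/7,13/2,11,85/7,26, 33, 69, 73, 78 ] 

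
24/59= 24/59 = 0.41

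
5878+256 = 6134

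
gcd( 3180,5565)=795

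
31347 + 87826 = 119173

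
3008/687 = 4 + 260/687=4.38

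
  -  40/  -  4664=5/583 = 0.01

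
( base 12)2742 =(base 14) 1906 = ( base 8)10642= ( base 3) 20012012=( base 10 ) 4514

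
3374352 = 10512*321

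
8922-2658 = 6264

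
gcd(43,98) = 1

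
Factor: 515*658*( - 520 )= - 2^4 * 5^2*7^1*13^1*47^1*103^1 = - 176212400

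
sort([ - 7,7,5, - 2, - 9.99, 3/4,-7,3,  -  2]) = [- 9.99, - 7 , - 7, - 2,-2, 3/4,3,5, 7]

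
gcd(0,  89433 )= 89433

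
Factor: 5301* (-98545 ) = - 522387045 = -3^2*5^1 * 19^1*31^1*19709^1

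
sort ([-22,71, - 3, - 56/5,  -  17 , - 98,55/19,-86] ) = [ -98, - 86,  -  22,-17, - 56/5,-3,55/19, 71] 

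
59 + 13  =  72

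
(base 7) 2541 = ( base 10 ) 960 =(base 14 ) 4c8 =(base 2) 1111000000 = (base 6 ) 4240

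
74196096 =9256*8016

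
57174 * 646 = 36934404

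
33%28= 5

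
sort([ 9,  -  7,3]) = [ -7,3  ,  9]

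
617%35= 22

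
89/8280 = 89/8280 = 0.01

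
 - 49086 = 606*( - 81 )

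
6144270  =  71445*86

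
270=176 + 94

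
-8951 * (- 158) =1414258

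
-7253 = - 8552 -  - 1299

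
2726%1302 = 122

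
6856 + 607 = 7463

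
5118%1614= 276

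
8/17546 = 4/8773 = 0.00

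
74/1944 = 37/972 = 0.04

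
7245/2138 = 7245/2138 = 3.39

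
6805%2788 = 1229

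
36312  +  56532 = 92844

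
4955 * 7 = 34685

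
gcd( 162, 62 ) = 2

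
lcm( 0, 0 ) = 0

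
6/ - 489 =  - 2/163 = - 0.01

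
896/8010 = 448/4005 = 0.11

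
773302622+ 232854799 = 1006157421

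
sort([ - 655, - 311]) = [ - 655,-311]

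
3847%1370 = 1107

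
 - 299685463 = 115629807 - 415315270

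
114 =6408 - 6294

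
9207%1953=1395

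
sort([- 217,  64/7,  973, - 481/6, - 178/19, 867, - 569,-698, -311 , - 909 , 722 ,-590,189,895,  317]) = [ - 909, - 698 , - 590, - 569, - 311, - 217, - 481/6, - 178/19, 64/7,189,317,722, 867,  895,  973 ]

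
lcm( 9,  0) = 0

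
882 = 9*98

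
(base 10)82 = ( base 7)145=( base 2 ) 1010010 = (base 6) 214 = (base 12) 6a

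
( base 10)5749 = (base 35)4O9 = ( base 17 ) 12F3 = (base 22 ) bj7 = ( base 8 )13165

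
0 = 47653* 0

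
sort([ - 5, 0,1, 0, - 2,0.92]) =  [-5, - 2,0,0,0.92,  1 ]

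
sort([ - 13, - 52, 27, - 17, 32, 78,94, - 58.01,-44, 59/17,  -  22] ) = [ -58.01, - 52, - 44, - 22 ,-17, - 13,59/17,27, 32,78, 94] 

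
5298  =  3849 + 1449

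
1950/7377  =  650/2459 = 0.26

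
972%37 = 10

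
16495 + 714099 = 730594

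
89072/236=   22268/59=377.42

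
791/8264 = 791/8264 = 0.10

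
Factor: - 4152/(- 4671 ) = 8/9 = 2^3*3^( - 2)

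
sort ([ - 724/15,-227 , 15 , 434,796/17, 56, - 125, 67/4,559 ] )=[ - 227,-125, - 724/15,15,67/4,796/17 , 56,  434,559]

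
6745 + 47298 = 54043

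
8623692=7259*1188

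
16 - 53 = -37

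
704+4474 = 5178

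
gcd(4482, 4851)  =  9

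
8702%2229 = 2015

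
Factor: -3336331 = -1669^1*1999^1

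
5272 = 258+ 5014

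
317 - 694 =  - 377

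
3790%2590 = 1200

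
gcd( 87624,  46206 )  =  18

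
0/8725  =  0 = 0.00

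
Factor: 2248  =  2^3*281^1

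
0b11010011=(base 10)211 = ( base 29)78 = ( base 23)94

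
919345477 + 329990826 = 1249336303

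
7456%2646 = 2164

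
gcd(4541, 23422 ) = 239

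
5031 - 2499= 2532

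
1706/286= 5 + 138/143  =  5.97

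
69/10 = 6  +  9/10 = 6.90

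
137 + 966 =1103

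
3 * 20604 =61812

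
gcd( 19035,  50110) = 5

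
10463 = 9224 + 1239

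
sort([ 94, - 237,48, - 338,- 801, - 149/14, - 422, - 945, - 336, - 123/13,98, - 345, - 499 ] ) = [ - 945 ,  -  801, - 499 , - 422, - 345, - 338, - 336, - 237, - 149/14, - 123/13, 48,94,98]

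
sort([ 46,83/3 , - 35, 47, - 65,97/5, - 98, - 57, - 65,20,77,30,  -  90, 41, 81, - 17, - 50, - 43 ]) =[-98,-90, - 65,-65,- 57,-50 , - 43, - 35, - 17,97/5,  20,  83/3 , 30,  41, 46, 47, 77 , 81 ] 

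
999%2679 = 999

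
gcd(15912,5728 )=8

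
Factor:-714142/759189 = -2^1*3^( - 1) *11^2*13^1 * 227^1*253063^(-1)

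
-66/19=-4  +  10/19 = - 3.47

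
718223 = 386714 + 331509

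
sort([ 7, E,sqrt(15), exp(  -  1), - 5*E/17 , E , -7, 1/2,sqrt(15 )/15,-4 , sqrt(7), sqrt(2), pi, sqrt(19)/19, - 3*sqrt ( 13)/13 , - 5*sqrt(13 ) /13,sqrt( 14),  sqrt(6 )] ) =[ - 7, - 4, - 5*sqrt(13)/13, - 3*sqrt (13)/13, - 5*E/17, sqrt(19 )/19 , sqrt( 15)/15, exp(-1), 1/2, sqrt(2),sqrt(6), sqrt(7 ), E, E, pi , sqrt(14),sqrt ( 15), 7]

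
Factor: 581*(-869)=-7^1*11^1*79^1 * 83^1 = - 504889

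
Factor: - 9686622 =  - 2^1 * 3^1*11^1 *146767^1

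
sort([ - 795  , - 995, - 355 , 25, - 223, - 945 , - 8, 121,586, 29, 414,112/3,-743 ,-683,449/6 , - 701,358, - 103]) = [ - 995,  -  945, - 795, - 743, - 701,  -  683, -355,-223, - 103,-8,25,  29,112/3 , 449/6,121, 358,414,586]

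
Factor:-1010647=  - 11^1*79^1*1163^1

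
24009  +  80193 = 104202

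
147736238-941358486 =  - 793622248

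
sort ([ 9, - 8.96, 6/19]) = [ - 8.96, 6/19, 9]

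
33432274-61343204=-27910930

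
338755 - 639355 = -300600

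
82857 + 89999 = 172856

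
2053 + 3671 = 5724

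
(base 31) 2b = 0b1001001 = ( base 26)2L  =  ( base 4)1021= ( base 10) 73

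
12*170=2040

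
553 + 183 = 736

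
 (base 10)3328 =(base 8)6400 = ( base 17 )B8D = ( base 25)583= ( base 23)66G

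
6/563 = 6/563=0.01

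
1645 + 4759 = 6404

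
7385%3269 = 847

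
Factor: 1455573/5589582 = 2^(-1 )*7^1*69313^1*931597^(-1 )  =  485191/1863194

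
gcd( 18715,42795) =5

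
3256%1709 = 1547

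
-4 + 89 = 85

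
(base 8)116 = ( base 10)78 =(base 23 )39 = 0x4E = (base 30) 2i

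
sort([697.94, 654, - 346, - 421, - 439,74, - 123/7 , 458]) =[ - 439,-421,  -  346, - 123/7, 74,458,654,697.94] 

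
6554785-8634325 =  - 2079540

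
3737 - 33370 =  - 29633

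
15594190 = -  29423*(- 530) 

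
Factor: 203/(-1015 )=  - 5^( - 1)=- 1/5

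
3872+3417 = 7289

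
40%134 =40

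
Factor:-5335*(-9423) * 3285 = 3^5  *5^2*11^1*73^1*97^1*349^1 = 165142550925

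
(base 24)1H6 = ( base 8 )1736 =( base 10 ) 990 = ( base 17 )374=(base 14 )50a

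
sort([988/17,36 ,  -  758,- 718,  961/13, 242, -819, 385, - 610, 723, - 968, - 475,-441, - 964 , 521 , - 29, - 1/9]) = [ - 968, - 964,  -  819, - 758, - 718, - 610,-475 ,  -  441, - 29,-1/9,36,988/17, 961/13,242,385, 521, 723]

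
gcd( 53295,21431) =1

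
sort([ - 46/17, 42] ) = [  -  46/17, 42]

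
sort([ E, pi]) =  [ E, pi]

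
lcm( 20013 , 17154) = 120078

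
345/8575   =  69/1715= 0.04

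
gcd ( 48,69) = 3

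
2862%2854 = 8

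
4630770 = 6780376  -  2149606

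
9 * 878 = 7902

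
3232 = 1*3232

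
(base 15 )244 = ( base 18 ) 1aa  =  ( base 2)1000000010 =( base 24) LA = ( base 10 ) 514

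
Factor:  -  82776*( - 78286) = 6480201936 = 2^4*3^1*13^1*3011^1*3449^1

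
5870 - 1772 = 4098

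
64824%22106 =20612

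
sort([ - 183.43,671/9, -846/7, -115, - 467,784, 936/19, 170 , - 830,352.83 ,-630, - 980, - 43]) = [ - 980, - 830, - 630, - 467, - 183.43,-846/7, - 115, - 43,936/19,671/9, 170, 352.83, 784]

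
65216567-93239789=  - 28023222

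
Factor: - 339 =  - 3^1 * 113^1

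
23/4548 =23/4548 = 0.01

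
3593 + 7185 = 10778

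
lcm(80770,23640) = 969240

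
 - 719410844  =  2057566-721468410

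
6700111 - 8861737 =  - 2161626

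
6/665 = 6/665 = 0.01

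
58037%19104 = 725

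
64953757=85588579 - 20634822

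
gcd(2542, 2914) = 62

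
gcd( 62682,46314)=186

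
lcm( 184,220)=10120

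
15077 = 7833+7244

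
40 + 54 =94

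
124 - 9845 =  - 9721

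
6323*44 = 278212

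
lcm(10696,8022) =32088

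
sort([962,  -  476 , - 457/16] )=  [-476, - 457/16,962] 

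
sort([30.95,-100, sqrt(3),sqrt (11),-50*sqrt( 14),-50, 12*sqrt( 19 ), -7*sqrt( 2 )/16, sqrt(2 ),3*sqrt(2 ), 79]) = [ - 50  *  sqrt( 14 ),-100,  -  50, -7*sqrt( 2 )/16,sqrt( 2 ),sqrt ( 3), sqrt( 11), 3*sqrt ( 2 ), 30.95, 12 * sqrt( 19), 79 ]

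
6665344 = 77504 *86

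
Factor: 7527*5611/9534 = 14077999/3178  =  2^( - 1 )*7^(-1) * 13^1*31^1 * 181^1*193^1*227^( - 1 ) 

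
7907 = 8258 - 351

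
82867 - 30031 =52836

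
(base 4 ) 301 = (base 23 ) 23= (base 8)61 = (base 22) 25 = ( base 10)49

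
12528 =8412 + 4116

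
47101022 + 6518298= 53619320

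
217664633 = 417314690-199650057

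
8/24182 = 4/12091 = 0.00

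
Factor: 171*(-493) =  - 84303= -  3^2*17^1*19^1*29^1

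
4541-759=3782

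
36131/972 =36131/972  =  37.17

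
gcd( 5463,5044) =1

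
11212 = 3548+7664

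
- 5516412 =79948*( -69 ) 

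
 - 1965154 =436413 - 2401567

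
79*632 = 49928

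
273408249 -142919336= 130488913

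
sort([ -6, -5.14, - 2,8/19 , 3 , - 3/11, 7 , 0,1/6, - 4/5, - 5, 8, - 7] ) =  [ - 7,  -  6, - 5.14, - 5 , - 2, - 4/5,- 3/11,0, 1/6,8/19, 3, 7, 8 ]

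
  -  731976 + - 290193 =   -  1022169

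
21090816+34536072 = 55626888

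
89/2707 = 89/2707 = 0.03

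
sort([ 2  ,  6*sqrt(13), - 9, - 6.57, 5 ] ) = [  -  9,-6.57,2 , 5, 6*sqrt(13) ] 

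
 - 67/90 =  - 1 + 23/90 = - 0.74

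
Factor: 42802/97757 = 2^1 * 11^ ( - 1 )*8887^( - 1)* 21401^1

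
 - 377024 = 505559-882583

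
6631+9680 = 16311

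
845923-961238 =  - 115315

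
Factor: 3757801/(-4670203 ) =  - 19^1*197779^1*4670203^(-1 ) 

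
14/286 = 7/143 = 0.05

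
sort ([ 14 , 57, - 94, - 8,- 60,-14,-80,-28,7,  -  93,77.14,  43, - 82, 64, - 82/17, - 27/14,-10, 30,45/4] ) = [-94, - 93,- 82, - 80, - 60,-28, - 14, - 10 , - 8, -82/17,-27/14,7,45/4,14, 30,  43,57,64,77.14 ]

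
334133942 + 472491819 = 806625761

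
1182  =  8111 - 6929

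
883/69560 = 883/69560 = 0.01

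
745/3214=745/3214= 0.23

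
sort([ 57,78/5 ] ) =[78/5 , 57] 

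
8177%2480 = 737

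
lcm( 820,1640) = 1640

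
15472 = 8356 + 7116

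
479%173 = 133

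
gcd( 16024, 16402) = 2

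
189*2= 378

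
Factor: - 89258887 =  - 179^1 * 498653^1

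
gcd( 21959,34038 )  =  1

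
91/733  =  91/733 = 0.12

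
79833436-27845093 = 51988343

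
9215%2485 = 1760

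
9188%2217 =320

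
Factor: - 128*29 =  - 3712=- 2^7*29^1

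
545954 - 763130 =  - 217176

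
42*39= 1638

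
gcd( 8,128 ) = 8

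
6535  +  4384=10919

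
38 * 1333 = 50654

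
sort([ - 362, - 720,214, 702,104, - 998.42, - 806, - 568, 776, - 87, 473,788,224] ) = [ - 998.42, - 806, - 720, - 568, - 362, - 87, 104,214,224, 473 , 702,776,788] 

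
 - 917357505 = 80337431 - 997694936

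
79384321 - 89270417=  -  9886096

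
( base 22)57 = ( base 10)117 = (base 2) 1110101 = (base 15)7C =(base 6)313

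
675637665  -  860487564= -184849899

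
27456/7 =3922 + 2/7 = 3922.29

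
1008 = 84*12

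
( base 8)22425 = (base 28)C31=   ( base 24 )GBD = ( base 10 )9493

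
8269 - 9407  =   - 1138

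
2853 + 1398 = 4251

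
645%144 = 69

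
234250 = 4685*50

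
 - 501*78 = -39078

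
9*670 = 6030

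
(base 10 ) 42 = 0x2a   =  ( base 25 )1H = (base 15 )2c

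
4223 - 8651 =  - 4428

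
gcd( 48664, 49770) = 1106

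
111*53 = 5883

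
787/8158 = 787/8158 = 0.10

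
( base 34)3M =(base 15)84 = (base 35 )3j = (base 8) 174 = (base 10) 124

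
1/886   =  1/886 = 0.00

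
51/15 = 17/5 = 3.40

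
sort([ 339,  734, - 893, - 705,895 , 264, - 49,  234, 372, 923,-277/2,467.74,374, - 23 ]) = [ - 893, - 705, - 277/2, - 49, - 23, 234,264,339,372, 374,467.74, 734,895, 923] 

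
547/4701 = 547/4701 = 0.12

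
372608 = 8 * 46576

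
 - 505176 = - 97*5208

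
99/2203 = 99/2203 = 0.04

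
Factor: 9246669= 3^1 * 487^1*6329^1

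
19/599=19/599 = 0.03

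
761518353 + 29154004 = 790672357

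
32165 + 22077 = 54242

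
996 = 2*498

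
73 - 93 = -20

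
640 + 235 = 875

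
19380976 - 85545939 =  - 66164963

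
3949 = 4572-623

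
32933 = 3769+29164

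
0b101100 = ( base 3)1122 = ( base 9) 48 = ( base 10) 44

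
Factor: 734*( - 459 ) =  - 336906= - 2^1 * 3^3*17^1* 367^1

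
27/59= 27/59=0.46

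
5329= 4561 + 768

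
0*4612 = 0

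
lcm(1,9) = 9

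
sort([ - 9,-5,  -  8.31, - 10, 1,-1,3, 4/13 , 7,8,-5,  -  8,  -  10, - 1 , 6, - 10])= [ - 10,-10, - 10  , - 9,-8.31, - 8,- 5, - 5, - 1, - 1,4/13, 1, 3 , 6, 7, 8] 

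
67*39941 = 2676047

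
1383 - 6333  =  -4950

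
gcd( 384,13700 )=4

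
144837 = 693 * 209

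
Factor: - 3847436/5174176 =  - 961859/1293544= - 2^(  -  3 )*7^ (- 1)*577^1*1667^1*23099^(-1 )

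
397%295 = 102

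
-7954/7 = -1137 + 5/7 = - 1136.29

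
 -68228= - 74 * 922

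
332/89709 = 332/89709 = 0.00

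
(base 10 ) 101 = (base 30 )3B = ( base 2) 1100101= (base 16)65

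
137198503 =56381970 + 80816533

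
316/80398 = 158/40199 =0.00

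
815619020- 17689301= 797929719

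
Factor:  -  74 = -2^1*37^1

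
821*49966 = 41022086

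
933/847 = 1 + 86/847 = 1.10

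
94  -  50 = 44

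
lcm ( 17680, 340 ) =17680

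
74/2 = 37 = 37.00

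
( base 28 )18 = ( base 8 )44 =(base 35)11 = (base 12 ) 30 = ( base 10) 36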